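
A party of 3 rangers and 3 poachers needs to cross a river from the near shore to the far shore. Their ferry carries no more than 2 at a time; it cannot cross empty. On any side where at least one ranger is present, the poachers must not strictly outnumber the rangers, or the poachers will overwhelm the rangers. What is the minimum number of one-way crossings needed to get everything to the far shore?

Counting alone: each trip to the far shore takes at most 2 across and each return brings at least 1 back, so after t trips out (and t−1 returns) at most 2t − (t−1) of the 6 are across; that first reaches 6 at t = 5, so at least 9 crossings are needed.
The safety rule pushes this higher. Following every safe sequence of crossings, the most of the 6 that can be at the far shore as the ferry arrives there on crossing 9 is 5 — never all 6.
So no plan with fewer than 11 crossings exists, and this one achieves 11:
1. 2 poachers → the far shore.  (the near shore: 3R 1P; the far shore: 0R 2P)
2. 1 poacher ← the near shore.  (the near shore: 3R 2P; the far shore: 0R 1P)
3. 2 poachers → the far shore.  (the near shore: 3R 0P; the far shore: 0R 3P)
4. 1 poacher ← the near shore.  (the near shore: 3R 1P; the far shore: 0R 2P)
5. 2 rangers → the far shore.  (the near shore: 1R 1P; the far shore: 2R 2P)
6. 1 ranger and 1 poacher ← the near shore.  (the near shore: 2R 2P; the far shore: 1R 1P)
7. 2 rangers → the far shore.  (the near shore: 0R 2P; the far shore: 3R 1P)
8. 1 poacher ← the near shore.  (the near shore: 0R 3P; the far shore: 3R 0P)
9. 2 poachers → the far shore.  (the near shore: 0R 1P; the far shore: 3R 2P)
10. 1 poacher ← the near shore.  (the near shore: 0R 2P; the far shore: 3R 1P)
11. 2 poachers → the far shore.  (the near shore: 0R 0P; the far shore: 3R 3P)

11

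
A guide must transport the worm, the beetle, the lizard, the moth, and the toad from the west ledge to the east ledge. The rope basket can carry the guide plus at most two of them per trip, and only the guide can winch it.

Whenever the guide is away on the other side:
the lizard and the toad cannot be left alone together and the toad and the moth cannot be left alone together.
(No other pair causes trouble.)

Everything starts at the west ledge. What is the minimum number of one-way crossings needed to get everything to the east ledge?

Counting alone: the guide can take at most 2 across per trip to the east ledge, so moving all 5 needs at least 3 loaded trips out, with a return between consecutive ones — at least 5 crossings.
The plan below uses exactly 5 crossings, so it is optimal:
1. Guide goes to the east ledge with the toad.  [the west ledge: the beetle, the lizard, the moth, the worm | the east ledge: the toad]
2. Guide goes back to the west ledge alone.  [the west ledge: the beetle, the lizard, the moth, the worm | the east ledge: the toad]
3. Guide goes to the east ledge with the beetle and the worm.  [the west ledge: the lizard, the moth | the east ledge: the beetle, the toad, the worm]
4. Guide goes back to the west ledge alone.  [the west ledge: the lizard, the moth | the east ledge: the beetle, the toad, the worm]
5. Guide goes to the east ledge with the lizard and the moth.  [the west ledge: — | the east ledge: the beetle, the lizard, the moth, the toad, the worm]

5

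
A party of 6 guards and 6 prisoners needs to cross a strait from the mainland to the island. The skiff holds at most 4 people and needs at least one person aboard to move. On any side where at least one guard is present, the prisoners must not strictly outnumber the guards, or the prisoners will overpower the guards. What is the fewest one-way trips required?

Counting alone: each trip to the island takes at most 4 across and each return brings at least 1 back, so after t trips out (and t−1 returns) at most 4t − (t−1) of the 12 are across; that first reaches 12 at t = 4, so at least 7 crossings are needed.
The safety rule pushes this higher. Following every safe sequence of crossings, the most of the 12 that can be at the island as the skiff arrives there on crossing 7 is 11 — never all 12.
So no plan with fewer than 9 crossings exists, and this one achieves 9:
1. 2 prisoners → the island.  (the mainland: 6G 4P; the island: 0G 2P)
2. 1 prisoner ← the mainland.  (the mainland: 6G 5P; the island: 0G 1P)
3. 4 prisoners → the island.  (the mainland: 6G 1P; the island: 0G 5P)
4. 1 prisoner ← the mainland.  (the mainland: 6G 2P; the island: 0G 4P)
5. 4 guards → the island.  (the mainland: 2G 2P; the island: 4G 4P)
6. 1 guard and 1 prisoner ← the mainland.  (the mainland: 3G 3P; the island: 3G 3P)
7. 2 guards and 2 prisoners → the island.  (the mainland: 1G 1P; the island: 5G 5P)
8. 1 guard and 1 prisoner ← the mainland.  (the mainland: 2G 2P; the island: 4G 4P)
9. 2 guards and 2 prisoners → the island.  (the mainland: 0G 0P; the island: 6G 6P)

9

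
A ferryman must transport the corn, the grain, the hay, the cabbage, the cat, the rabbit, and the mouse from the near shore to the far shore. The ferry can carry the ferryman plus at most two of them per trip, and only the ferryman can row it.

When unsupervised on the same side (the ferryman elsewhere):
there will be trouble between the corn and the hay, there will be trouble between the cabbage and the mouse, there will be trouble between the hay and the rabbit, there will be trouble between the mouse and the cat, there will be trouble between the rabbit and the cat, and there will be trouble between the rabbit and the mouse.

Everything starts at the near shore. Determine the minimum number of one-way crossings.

Whatever the first load, the items left behind include a forbidden pair without the ferryman. No opening move is safe, so no plan exists.

impossible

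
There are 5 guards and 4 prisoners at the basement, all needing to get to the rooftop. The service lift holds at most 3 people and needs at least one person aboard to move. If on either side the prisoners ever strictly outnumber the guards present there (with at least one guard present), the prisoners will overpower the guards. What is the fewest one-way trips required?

7

Counting alone: each trip to the rooftop takes at most 3 across and each return brings at least 1 back, so after t trips out (and t−1 returns) at most 3t − (t−1) of the 9 are across; that first reaches 9 at t = 4, so at least 7 crossings are needed.
The plan below uses exactly 7 crossings, so it is optimal:
1. 3 prisoners → the rooftop.  (the basement: 5G 1P; the rooftop: 0G 3P)
2. 1 prisoner ← the basement.  (the basement: 5G 2P; the rooftop: 0G 2P)
3. 3 guards → the rooftop.  (the basement: 2G 2P; the rooftop: 3G 2P)
4. 1 guard ← the basement.  (the basement: 3G 2P; the rooftop: 2G 2P)
5. 2 guards and 1 prisoner → the rooftop.  (the basement: 1G 1P; the rooftop: 4G 3P)
6. 1 guard ← the basement.  (the basement: 2G 1P; the rooftop: 3G 3P)
7. 2 guards and 1 prisoner → the rooftop.  (the basement: 0G 0P; the rooftop: 5G 4P)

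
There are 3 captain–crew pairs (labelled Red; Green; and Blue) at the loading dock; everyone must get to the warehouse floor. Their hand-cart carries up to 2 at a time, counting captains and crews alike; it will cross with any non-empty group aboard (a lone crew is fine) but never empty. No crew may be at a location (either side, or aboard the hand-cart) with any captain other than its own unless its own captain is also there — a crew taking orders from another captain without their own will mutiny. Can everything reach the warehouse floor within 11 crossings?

Yes

Yes — this plan uses 11 crossings (≤ 11):
1. captain Red and crew Red cross → the warehouse floor.
2. captain Red crosses ← the loading dock.
3. crew Blue and crew Green cross → the warehouse floor.
4. crew Red crosses ← the loading dock.
5. captain Blue and captain Green cross → the warehouse floor.
6. captain Green and crew Green cross ← the loading dock.
7. captain Green and captain Red cross → the warehouse floor.
8. crew Blue crosses ← the loading dock.
9. crew Green and crew Red cross → the warehouse floor.
10. captain Blue crosses ← the loading dock.
11. captain Blue and crew Blue cross → the warehouse floor.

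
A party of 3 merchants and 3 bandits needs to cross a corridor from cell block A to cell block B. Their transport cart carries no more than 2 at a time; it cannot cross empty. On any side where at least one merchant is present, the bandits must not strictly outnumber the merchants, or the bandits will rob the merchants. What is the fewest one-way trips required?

Counting alone: each trip to cell block B takes at most 2 across and each return brings at least 1 back, so after t trips out (and t−1 returns) at most 2t − (t−1) of the 6 are across; that first reaches 6 at t = 5, so at least 9 crossings are needed.
The safety rule pushes this higher. Following every safe sequence of crossings, the most of the 6 that can be at cell block B as the transport cart arrives there on crossing 9 is 5 — never all 6.
So no plan with fewer than 11 crossings exists, and this one achieves 11:
1. 2 bandits → cell block B.  (cell block A: 3M 1B; cell block B: 0M 2B)
2. 1 bandit ← cell block A.  (cell block A: 3M 2B; cell block B: 0M 1B)
3. 2 bandits → cell block B.  (cell block A: 3M 0B; cell block B: 0M 3B)
4. 1 bandit ← cell block A.  (cell block A: 3M 1B; cell block B: 0M 2B)
5. 2 merchants → cell block B.  (cell block A: 1M 1B; cell block B: 2M 2B)
6. 1 merchant and 1 bandit ← cell block A.  (cell block A: 2M 2B; cell block B: 1M 1B)
7. 2 merchants → cell block B.  (cell block A: 0M 2B; cell block B: 3M 1B)
8. 1 bandit ← cell block A.  (cell block A: 0M 3B; cell block B: 3M 0B)
9. 2 bandits → cell block B.  (cell block A: 0M 1B; cell block B: 3M 2B)
10. 1 bandit ← cell block A.  (cell block A: 0M 2B; cell block B: 3M 1B)
11. 2 bandits → cell block B.  (cell block A: 0M 0B; cell block B: 3M 3B)

11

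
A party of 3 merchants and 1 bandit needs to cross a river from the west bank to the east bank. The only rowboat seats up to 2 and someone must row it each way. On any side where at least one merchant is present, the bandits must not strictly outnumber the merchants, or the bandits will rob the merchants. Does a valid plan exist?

Yes

1. 1 merchant and 1 bandit → the east bank.  (the west bank: 2M 0B; the east bank: 1M 1B)
2. 1 bandit ← the west bank.  (the west bank: 2M 1B; the east bank: 1M 0B)
3. 1 merchant and 1 bandit → the east bank.  (the west bank: 1M 0B; the east bank: 2M 1B)
4. 1 bandit ← the west bank.  (the west bank: 1M 1B; the east bank: 2M 0B)
5. 1 merchant and 1 bandit → the east bank.  (the west bank: 0M 0B; the east bank: 3M 1B)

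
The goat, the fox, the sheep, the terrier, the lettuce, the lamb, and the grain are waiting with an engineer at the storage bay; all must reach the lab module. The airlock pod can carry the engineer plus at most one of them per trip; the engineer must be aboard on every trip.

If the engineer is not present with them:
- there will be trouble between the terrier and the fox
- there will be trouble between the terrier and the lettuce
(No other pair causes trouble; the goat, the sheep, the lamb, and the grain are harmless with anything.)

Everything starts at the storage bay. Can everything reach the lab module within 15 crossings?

Yes — this plan uses 15 crossings (≤ 15):
1. Engineer goes to the lab module with the terrier.  [the storage bay: the fox, the goat, the grain, the lamb, the lettuce, the sheep | the lab module: the terrier]
2. Engineer goes back to the storage bay alone.  [the storage bay: the fox, the goat, the grain, the lamb, the lettuce, the sheep | the lab module: the terrier]
3. Engineer goes to the lab module with the goat.  [the storage bay: the fox, the grain, the lamb, the lettuce, the sheep | the lab module: the goat, the terrier]
4. Engineer goes back to the storage bay alone.  [the storage bay: the fox, the grain, the lamb, the lettuce, the sheep | the lab module: the goat, the terrier]
5. Engineer goes to the lab module with the fox.  [the storage bay: the grain, the lamb, the lettuce, the sheep | the lab module: the fox, the goat, the terrier]
6. Engineer goes back to the storage bay with the terrier.  [the storage bay: the grain, the lamb, the lettuce, the sheep, the terrier | the lab module: the fox, the goat]
7. Engineer goes to the lab module with the lettuce.  [the storage bay: the grain, the lamb, the sheep, the terrier | the lab module: the fox, the goat, the lettuce]
8. Engineer goes back to the storage bay alone.  [the storage bay: the grain, the lamb, the sheep, the terrier | the lab module: the fox, the goat, the lettuce]
9. Engineer goes to the lab module with the sheep.  [the storage bay: the grain, the lamb, the terrier | the lab module: the fox, the goat, the lettuce, the sheep]
10. Engineer goes back to the storage bay alone.  [the storage bay: the grain, the lamb, the terrier | the lab module: the fox, the goat, the lettuce, the sheep]
11. Engineer goes to the lab module with the lamb.  [the storage bay: the grain, the terrier | the lab module: the fox, the goat, the lamb, the lettuce, the sheep]
12. Engineer goes back to the storage bay alone.  [the storage bay: the grain, the terrier | the lab module: the fox, the goat, the lamb, the lettuce, the sheep]
13. Engineer goes to the lab module with the grain.  [the storage bay: the terrier | the lab module: the fox, the goat, the grain, the lamb, the lettuce, the sheep]
14. Engineer goes back to the storage bay alone.  [the storage bay: the terrier | the lab module: the fox, the goat, the grain, the lamb, the lettuce, the sheep]
15. Engineer goes to the lab module with the terrier.  [the storage bay: — | the lab module: the fox, the goat, the grain, the lamb, the lettuce, the sheep, the terrier]

Yes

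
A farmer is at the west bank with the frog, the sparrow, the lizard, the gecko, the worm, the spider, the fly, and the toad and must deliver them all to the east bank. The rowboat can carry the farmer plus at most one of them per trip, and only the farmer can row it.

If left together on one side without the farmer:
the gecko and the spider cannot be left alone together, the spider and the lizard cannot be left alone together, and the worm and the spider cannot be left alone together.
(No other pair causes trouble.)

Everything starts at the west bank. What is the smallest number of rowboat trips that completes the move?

Following every safe sequence of crossings from the start, the most of the 8 that can be at the east bank as the rowboat arrives there on crossings 1, 3, 5, 7, 9, 11 is 1, 2, 3, 4, 5, 6 respectively; the best ever achieved is 6 of 8.
From crossing 13 on, no configuration arises that was not already reachable earlier: only 144 distinct safe configurations (who is on which side, and where the rowboat is) can ever be reached, none of them has everyone across, and every continuation just revisits them. So no valid plan exists.

impossible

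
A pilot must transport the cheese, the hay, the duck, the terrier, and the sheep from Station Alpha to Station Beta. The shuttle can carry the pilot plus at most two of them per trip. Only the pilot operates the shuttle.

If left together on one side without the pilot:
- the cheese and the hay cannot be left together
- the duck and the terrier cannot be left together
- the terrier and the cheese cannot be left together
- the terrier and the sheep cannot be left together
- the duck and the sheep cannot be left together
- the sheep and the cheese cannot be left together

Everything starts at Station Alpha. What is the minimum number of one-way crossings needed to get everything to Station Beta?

impossible

Whatever the first load, the items left behind include a forbidden pair without the pilot. No opening move is safe, so no plan exists.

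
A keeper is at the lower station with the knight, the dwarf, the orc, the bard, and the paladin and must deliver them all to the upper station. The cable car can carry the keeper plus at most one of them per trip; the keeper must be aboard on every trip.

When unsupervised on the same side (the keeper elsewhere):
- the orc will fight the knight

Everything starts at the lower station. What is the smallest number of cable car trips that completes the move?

9

Counting alone: the keeper can take at most 1 across per trip to the upper station, so moving all 5 needs at least 5 loaded trips out, with a return between consecutive ones — at least 9 crossings.
The plan below uses exactly 9 crossings, so it is optimal:
1. Keeper goes to the upper station with the knight.
2. Keeper goes back to the lower station alone.
3. Keeper goes to the upper station with the dwarf.
4. Keeper goes back to the lower station alone.
5. Keeper goes to the upper station with the bard.
6. Keeper goes back to the lower station alone.
7. Keeper goes to the upper station with the paladin.
8. Keeper goes back to the lower station alone.
9. Keeper goes to the upper station with the orc.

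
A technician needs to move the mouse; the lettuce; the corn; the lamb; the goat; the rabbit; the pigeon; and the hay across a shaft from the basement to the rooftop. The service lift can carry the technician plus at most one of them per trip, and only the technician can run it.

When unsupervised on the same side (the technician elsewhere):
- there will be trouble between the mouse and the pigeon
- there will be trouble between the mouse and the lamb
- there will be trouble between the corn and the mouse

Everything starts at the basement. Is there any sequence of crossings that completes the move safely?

No

Following every safe sequence of crossings from the start, the most of the 8 that can be at the rooftop as the service lift arrives there on crossings 1, 3, 5, 7, 9, 11 is 1, 2, 3, 4, 5, 6 respectively; the best ever achieved is 6 of 8.
From crossing 13 on, no configuration arises that was not already reachable earlier: only 144 distinct safe configurations (who is on which side, and where the service lift is) can ever be reached, none of them has everyone across, and every continuation just revisits them. So no valid plan exists.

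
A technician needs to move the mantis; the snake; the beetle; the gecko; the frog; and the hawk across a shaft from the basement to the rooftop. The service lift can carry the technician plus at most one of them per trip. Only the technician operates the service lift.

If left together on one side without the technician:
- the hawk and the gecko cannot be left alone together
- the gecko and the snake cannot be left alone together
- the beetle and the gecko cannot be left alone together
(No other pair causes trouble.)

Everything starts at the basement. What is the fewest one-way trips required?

Following every safe sequence of crossings from the start, the most of the 6 that can be at the rooftop as the service lift arrives there on crossings 1, 3, 5, 7 is 1, 2, 3, 4 respectively; the best ever achieved is 4 of 6.
From crossing 9 on, no configuration arises that was not already reachable earlier: only 36 distinct safe configurations (who is on which side, and where the service lift is) can ever be reached, none of them has everyone across, and every continuation just revisits them. So no valid plan exists.

impossible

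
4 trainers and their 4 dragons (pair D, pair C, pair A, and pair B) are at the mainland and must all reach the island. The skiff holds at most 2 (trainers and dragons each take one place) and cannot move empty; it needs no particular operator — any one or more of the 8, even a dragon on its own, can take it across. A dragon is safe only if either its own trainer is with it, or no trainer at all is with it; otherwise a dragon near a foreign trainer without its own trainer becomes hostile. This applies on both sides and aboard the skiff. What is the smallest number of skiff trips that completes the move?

Following every safe sequence of crossings from the start, the most of the 8 that can be at the island as the skiff arrives there on crossings 1, 3, 5 is 2, 3, 4 respectively; the best ever achieved is 4 of 8.
From crossing 7 on, no configuration arises that was not already reachable earlier: only 44 distinct safe configurations (who is on which side, and where the skiff is) can ever be reached, none of them has everyone across, and every continuation just revisits them. So no valid plan exists.

impossible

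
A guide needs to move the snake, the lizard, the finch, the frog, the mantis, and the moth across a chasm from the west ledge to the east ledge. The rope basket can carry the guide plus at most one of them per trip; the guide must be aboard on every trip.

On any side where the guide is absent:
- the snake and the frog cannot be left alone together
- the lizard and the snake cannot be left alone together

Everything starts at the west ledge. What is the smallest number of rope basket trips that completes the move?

Counting alone: the guide can take at most 1 across per trip to the east ledge, so moving all 6 needs at least 6 loaded trips out, with a return between consecutive ones — at least 11 crossings.
The safety rule pushes this higher. Following every safe sequence of crossings, the most of the 6 that can be at the east ledge as the rope basket arrives there on crossing 11 is 5 — never all 6.
So no plan with fewer than 13 crossings exists, and this one achieves 13:
1. Guide goes to the east ledge with the snake.
2. Guide goes back to the west ledge alone.
3. Guide goes to the east ledge with the lizard.
4. Guide goes back to the west ledge with the snake.
5. Guide goes to the east ledge with the frog.
6. Guide goes back to the west ledge alone.
7. Guide goes to the east ledge with the finch.
8. Guide goes back to the west ledge alone.
9. Guide goes to the east ledge with the mantis.
10. Guide goes back to the west ledge alone.
11. Guide goes to the east ledge with the moth.
12. Guide goes back to the west ledge alone.
13. Guide goes to the east ledge with the snake.

13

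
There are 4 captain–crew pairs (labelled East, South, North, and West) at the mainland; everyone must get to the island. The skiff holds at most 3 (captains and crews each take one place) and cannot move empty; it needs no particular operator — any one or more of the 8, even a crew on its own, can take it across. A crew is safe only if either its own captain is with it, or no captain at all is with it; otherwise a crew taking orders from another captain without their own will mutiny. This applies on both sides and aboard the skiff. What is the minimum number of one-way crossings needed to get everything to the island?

Counting alone: each trip to the island takes at most 3 across and each return brings at least 1 back, so after t trips out (and t−1 returns) at most 3t − (t−1) of the 8 are across; that first reaches 8 at t = 4, so at least 7 crossings are needed.
The safety rule pushes this higher. Following every safe sequence of crossings, the most of the 8 that can be at the island as the skiff arrives there on crossing 7 is 7 — never all 8.
So no plan with fewer than 9 crossings exists, and this one achieves 9:
1. captain East and crew East cross → the island.
2. captain East crosses ← the mainland.
3. captain East, captain South, and crew South cross → the island.
4. captain East and crew East cross ← the mainland.
5. captain East, captain North, and captain West cross → the island.
6. crew South crosses ← the mainland.
7. crew East and crew South cross → the island.
8. crew East crosses ← the mainland.
9. crew East, crew North, and crew West cross → the island.

9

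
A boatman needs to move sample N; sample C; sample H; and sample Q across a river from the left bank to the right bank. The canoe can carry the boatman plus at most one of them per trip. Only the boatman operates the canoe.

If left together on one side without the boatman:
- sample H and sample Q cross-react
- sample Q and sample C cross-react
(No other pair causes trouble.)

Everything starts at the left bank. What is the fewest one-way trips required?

Counting alone: the boatman can take at most 1 across per trip to the right bank, so moving all 4 needs at least 4 loaded trips out, with a return between consecutive ones — at least 7 crossings.
The safety rule pushes this higher. Following every safe sequence of crossings, the most of the 4 that can be at the right bank as the canoe arrives there on crossing 7 is 3 — never all 4.
So no plan with fewer than 9 crossings exists, and this one achieves 9:
1. Boatman goes to the right bank with sample Q.
2. Boatman goes back to the left bank alone.
3. Boatman goes to the right bank with sample N.
4. Boatman goes back to the left bank alone.
5. Boatman goes to the right bank with sample C.
6. Boatman goes back to the left bank with sample Q.
7. Boatman goes to the right bank with sample H.
8. Boatman goes back to the left bank alone.
9. Boatman goes to the right bank with sample Q.

9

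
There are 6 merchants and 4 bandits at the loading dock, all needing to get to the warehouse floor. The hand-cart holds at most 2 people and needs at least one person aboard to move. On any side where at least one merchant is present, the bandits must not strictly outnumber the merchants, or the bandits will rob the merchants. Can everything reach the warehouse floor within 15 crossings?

Counting alone: each trip to the warehouse floor takes at most 2 across and each return brings at least 1 back, so after t trips out (and t−1 returns) at most 2t − (t−1) of the 10 are across; that first reaches 10 at t = 9, so at least 17 crossings are needed.
Since 15 < 17, 15 crossings cannot be enough. (The shortest complete plan in fact takes 17:)
1. 2 bandits → the warehouse floor.  (the loading dock: 6M 2B; the warehouse floor: 0M 2B)
2. 1 bandit ← the loading dock.  (the loading dock: 6M 3B; the warehouse floor: 0M 1B)
3. 2 bandits → the warehouse floor.  (the loading dock: 6M 1B; the warehouse floor: 0M 3B)
4. 1 bandit ← the loading dock.  (the loading dock: 6M 2B; the warehouse floor: 0M 2B)
5. 2 merchants → the warehouse floor.  (the loading dock: 4M 2B; the warehouse floor: 2M 2B)
6. 1 bandit ← the loading dock.  (the loading dock: 4M 3B; the warehouse floor: 2M 1B)
7. 1 merchant and 1 bandit → the warehouse floor.  (the loading dock: 3M 2B; the warehouse floor: 3M 2B)
8. 1 bandit ← the loading dock.  (the loading dock: 3M 3B; the warehouse floor: 3M 1B)
9. 2 bandits → the warehouse floor.  (the loading dock: 3M 1B; the warehouse floor: 3M 3B)
10. 1 bandit ← the loading dock.  (the loading dock: 3M 2B; the warehouse floor: 3M 2B)
11. 1 merchant and 1 bandit → the warehouse floor.  (the loading dock: 2M 1B; the warehouse floor: 4M 3B)
12. 1 bandit ← the loading dock.  (the loading dock: 2M 2B; the warehouse floor: 4M 2B)
13. 2 bandits → the warehouse floor.  (the loading dock: 2M 0B; the warehouse floor: 4M 4B)
14. 1 bandit ← the loading dock.  (the loading dock: 2M 1B; the warehouse floor: 4M 3B)
15. 1 merchant and 1 bandit → the warehouse floor.  (the loading dock: 1M 0B; the warehouse floor: 5M 4B)
16. 1 bandit ← the loading dock.  (the loading dock: 1M 1B; the warehouse floor: 5M 3B)
17. 1 merchant and 1 bandit → the warehouse floor.  (the loading dock: 0M 0B; the warehouse floor: 6M 4B)

No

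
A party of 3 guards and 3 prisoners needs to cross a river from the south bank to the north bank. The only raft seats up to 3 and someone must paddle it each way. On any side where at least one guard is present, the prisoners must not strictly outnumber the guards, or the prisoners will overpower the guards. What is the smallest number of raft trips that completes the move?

5

Counting alone: each trip to the north bank takes at most 3 across and each return brings at least 1 back, so after t trips out (and t−1 returns) at most 3t − (t−1) of the 6 are across; that first reaches 6 at t = 3, so at least 5 crossings are needed.
The plan below uses exactly 5 crossings, so it is optimal:
1. 2 prisoners → the north bank.  (the south bank: 3G 1P; the north bank: 0G 2P)
2. 1 prisoner ← the south bank.  (the south bank: 3G 2P; the north bank: 0G 1P)
3. 3 guards → the north bank.  (the south bank: 0G 2P; the north bank: 3G 1P)
4. 1 prisoner ← the south bank.  (the south bank: 0G 3P; the north bank: 3G 0P)
5. 3 prisoners → the north bank.  (the south bank: 0G 0P; the north bank: 3G 3P)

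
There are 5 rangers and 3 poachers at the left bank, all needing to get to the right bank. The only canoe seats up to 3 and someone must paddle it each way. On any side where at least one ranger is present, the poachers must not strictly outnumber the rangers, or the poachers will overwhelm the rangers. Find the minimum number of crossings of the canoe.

Counting alone: each trip to the right bank takes at most 3 across and each return brings at least 1 back, so after t trips out (and t−1 returns) at most 3t − (t−1) of the 8 are across; that first reaches 8 at t = 4, so at least 7 crossings are needed.
The plan below uses exactly 7 crossings, so it is optimal:
1. 2 poachers → the right bank.  (the left bank: 5R 1P; the right bank: 0R 2P)
2. 1 poacher ← the left bank.  (the left bank: 5R 2P; the right bank: 0R 1P)
3. 2 rangers and 1 poacher → the right bank.  (the left bank: 3R 1P; the right bank: 2R 2P)
4. 1 poacher ← the left bank.  (the left bank: 3R 2P; the right bank: 2R 1P)
5. 1 ranger and 2 poachers → the right bank.  (the left bank: 2R 0P; the right bank: 3R 3P)
6. 1 poacher ← the left bank.  (the left bank: 2R 1P; the right bank: 3R 2P)
7. 2 rangers and 1 poacher → the right bank.  (the left bank: 0R 0P; the right bank: 5R 3P)

7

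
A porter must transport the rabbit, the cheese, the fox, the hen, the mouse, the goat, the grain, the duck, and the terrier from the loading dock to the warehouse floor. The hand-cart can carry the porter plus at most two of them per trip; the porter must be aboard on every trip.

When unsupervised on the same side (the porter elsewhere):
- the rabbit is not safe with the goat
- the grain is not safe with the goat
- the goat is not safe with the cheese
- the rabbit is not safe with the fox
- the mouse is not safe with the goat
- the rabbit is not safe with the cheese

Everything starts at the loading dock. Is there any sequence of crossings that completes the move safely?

1. Porter goes to the warehouse floor with the goat and the rabbit.  [the loading dock: the cheese, the duck, the fox, the grain, the hen, the mouse, the terrier | the warehouse floor: the goat, the rabbit]
2. Porter goes back to the loading dock with the rabbit.  [the loading dock: the cheese, the duck, the fox, the grain, the hen, the mouse, the rabbit, the terrier | the warehouse floor: the goat]
3. Porter goes to the warehouse floor with the fox and the rabbit.  [the loading dock: the cheese, the duck, the grain, the hen, the mouse, the terrier | the warehouse floor: the fox, the goat, the rabbit]
4. Porter goes back to the loading dock with the rabbit.  [the loading dock: the cheese, the duck, the grain, the hen, the mouse, the rabbit, the terrier | the warehouse floor: the fox, the goat]
5. Porter goes to the warehouse floor with the hen and the rabbit.  [the loading dock: the cheese, the duck, the grain, the mouse, the terrier | the warehouse floor: the fox, the goat, the hen, the rabbit]
6. Porter goes back to the loading dock with the rabbit.  [the loading dock: the cheese, the duck, the grain, the mouse, the rabbit, the terrier | the warehouse floor: the fox, the goat, the hen]
7. Porter goes to the warehouse floor with the duck and the rabbit.  [the loading dock: the cheese, the grain, the mouse, the terrier | the warehouse floor: the duck, the fox, the goat, the hen, the rabbit]
8. Porter goes back to the loading dock with the rabbit.  [the loading dock: the cheese, the grain, the mouse, the rabbit, the terrier | the warehouse floor: the duck, the fox, the goat, the hen]
9. Porter goes to the warehouse floor with the rabbit and the terrier.  [the loading dock: the cheese, the grain, the mouse | the warehouse floor: the duck, the fox, the goat, the hen, the rabbit, the terrier]
10. Porter goes back to the loading dock with the rabbit.  [the loading dock: the cheese, the grain, the mouse, the rabbit | the warehouse floor: the duck, the fox, the goat, the hen, the terrier]
11. Porter goes to the warehouse floor with the cheese and the mouse.  [the loading dock: the grain, the rabbit | the warehouse floor: the cheese, the duck, the fox, the goat, the hen, the mouse, the terrier]
12. Porter goes back to the loading dock with the goat.  [the loading dock: the goat, the grain, the rabbit | the warehouse floor: the cheese, the duck, the fox, the hen, the mouse, the terrier]
13. Porter goes to the warehouse floor with the grain and the rabbit.  [the loading dock: the goat | the warehouse floor: the cheese, the duck, the fox, the grain, the hen, the mouse, the rabbit, the terrier]
14. Porter goes back to the loading dock with the rabbit.  [the loading dock: the goat, the rabbit | the warehouse floor: the cheese, the duck, the fox, the grain, the hen, the mouse, the terrier]
15. Porter goes to the warehouse floor with the goat and the rabbit.  [the loading dock: — | the warehouse floor: the cheese, the duck, the fox, the goat, the grain, the hen, the mouse, the rabbit, the terrier]

Yes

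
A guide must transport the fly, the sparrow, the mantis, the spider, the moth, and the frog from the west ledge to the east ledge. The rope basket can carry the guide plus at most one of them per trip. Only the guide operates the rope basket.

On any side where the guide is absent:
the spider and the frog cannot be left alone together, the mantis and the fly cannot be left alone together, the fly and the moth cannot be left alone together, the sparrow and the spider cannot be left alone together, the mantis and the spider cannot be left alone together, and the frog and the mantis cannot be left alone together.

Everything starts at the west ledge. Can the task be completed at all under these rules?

Whatever the first load, the items left behind include a forbidden pair without the guide. No opening move is safe, so no plan exists.

No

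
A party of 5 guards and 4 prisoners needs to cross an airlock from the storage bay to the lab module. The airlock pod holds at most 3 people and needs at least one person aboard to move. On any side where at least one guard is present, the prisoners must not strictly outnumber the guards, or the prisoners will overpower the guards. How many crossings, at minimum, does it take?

7

Counting alone: each trip to the lab module takes at most 3 across and each return brings at least 1 back, so after t trips out (and t−1 returns) at most 3t − (t−1) of the 9 are across; that first reaches 9 at t = 4, so at least 7 crossings are needed.
The plan below uses exactly 7 crossings, so it is optimal:
1. 3 prisoners → the lab module.  (the storage bay: 5G 1P; the lab module: 0G 3P)
2. 1 prisoner ← the storage bay.  (the storage bay: 5G 2P; the lab module: 0G 2P)
3. 3 guards → the lab module.  (the storage bay: 2G 2P; the lab module: 3G 2P)
4. 1 guard ← the storage bay.  (the storage bay: 3G 2P; the lab module: 2G 2P)
5. 2 guards and 1 prisoner → the lab module.  (the storage bay: 1G 1P; the lab module: 4G 3P)
6. 1 guard ← the storage bay.  (the storage bay: 2G 1P; the lab module: 3G 3P)
7. 2 guards and 1 prisoner → the lab module.  (the storage bay: 0G 0P; the lab module: 5G 4P)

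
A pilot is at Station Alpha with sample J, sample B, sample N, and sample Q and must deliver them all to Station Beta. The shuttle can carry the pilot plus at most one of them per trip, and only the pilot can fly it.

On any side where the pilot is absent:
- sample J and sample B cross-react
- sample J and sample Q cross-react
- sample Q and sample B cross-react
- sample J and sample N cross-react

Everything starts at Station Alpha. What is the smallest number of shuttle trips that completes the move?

Whatever the first load, the items left behind include a forbidden pair without the pilot. No opening move is safe, so no plan exists.

impossible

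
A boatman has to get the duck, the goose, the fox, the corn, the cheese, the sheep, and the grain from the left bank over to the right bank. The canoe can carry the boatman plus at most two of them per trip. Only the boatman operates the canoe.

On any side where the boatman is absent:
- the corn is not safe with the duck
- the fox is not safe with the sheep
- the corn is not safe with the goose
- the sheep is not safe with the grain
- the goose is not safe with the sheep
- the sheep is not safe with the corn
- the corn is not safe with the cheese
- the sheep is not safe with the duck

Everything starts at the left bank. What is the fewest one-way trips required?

11

Counting alone: the boatman can take at most 2 across per trip to the right bank, so moving all 7 needs at least 4 loaded trips out, with a return between consecutive ones — at least 7 crossings.
The safety rule pushes this higher. Following every safe sequence of crossings, the most of the 7 that can be at the right bank as the canoe arrives there on crossings 7, 9 is 5, 6 respectively — never all 7.
So no plan with fewer than 11 crossings exists, and this one achieves 11:
1. Boatman goes to the right bank with the corn and the sheep.  [the left bank: the cheese, the duck, the fox, the goose, the grain | the right bank: the corn, the sheep]
2. Boatman goes back to the left bank with the corn.  [the left bank: the cheese, the corn, the duck, the fox, the goose, the grain | the right bank: the sheep]
3. Boatman goes to the right bank with the corn and the fox.  [the left bank: the cheese, the duck, the goose, the grain | the right bank: the corn, the fox, the sheep]
4. Boatman goes back to the left bank with the sheep.  [the left bank: the cheese, the duck, the goose, the grain, the sheep | the right bank: the corn, the fox]
5. Boatman goes to the right bank with the grain and the sheep.  [the left bank: the cheese, the duck, the goose | the right bank: the corn, the fox, the grain, the sheep]
6. Boatman goes back to the left bank with the sheep.  [the left bank: the cheese, the duck, the goose, the sheep | the right bank: the corn, the fox, the grain]
7. Boatman goes to the right bank with the duck and the goose.  [the left bank: the cheese, the sheep | the right bank: the corn, the duck, the fox, the goose, the grain]
8. Boatman goes back to the left bank with the corn.  [the left bank: the cheese, the corn, the sheep | the right bank: the duck, the fox, the goose, the grain]
9. Boatman goes to the right bank with the cheese and the corn.  [the left bank: the sheep | the right bank: the cheese, the corn, the duck, the fox, the goose, the grain]
10. Boatman goes back to the left bank with the corn.  [the left bank: the corn, the sheep | the right bank: the cheese, the duck, the fox, the goose, the grain]
11. Boatman goes to the right bank with the corn and the sheep.  [the left bank: — | the right bank: the cheese, the corn, the duck, the fox, the goose, the grain, the sheep]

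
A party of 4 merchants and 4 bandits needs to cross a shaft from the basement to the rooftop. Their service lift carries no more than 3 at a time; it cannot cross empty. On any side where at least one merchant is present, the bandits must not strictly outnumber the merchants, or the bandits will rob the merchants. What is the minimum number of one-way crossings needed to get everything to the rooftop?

Counting alone: each trip to the rooftop takes at most 3 across and each return brings at least 1 back, so after t trips out (and t−1 returns) at most 3t − (t−1) of the 8 are across; that first reaches 8 at t = 4, so at least 7 crossings are needed.
The safety rule pushes this higher. Following every safe sequence of crossings, the most of the 8 that can be at the rooftop as the service lift arrives there on crossing 7 is 7 — never all 8.
So no plan with fewer than 9 crossings exists, and this one achieves 9:
1. 2 bandits → the rooftop.  (the basement: 4M 2B; the rooftop: 0M 2B)
2. 1 bandit ← the basement.  (the basement: 4M 3B; the rooftop: 0M 1B)
3. 3 bandits → the rooftop.  (the basement: 4M 0B; the rooftop: 0M 4B)
4. 1 bandit ← the basement.  (the basement: 4M 1B; the rooftop: 0M 3B)
5. 3 merchants → the rooftop.  (the basement: 1M 1B; the rooftop: 3M 3B)
6. 1 merchant and 1 bandit ← the basement.  (the basement: 2M 2B; the rooftop: 2M 2B)
7. 2 merchants → the rooftop.  (the basement: 0M 2B; the rooftop: 4M 2B)
8. 1 bandit ← the basement.  (the basement: 0M 3B; the rooftop: 4M 1B)
9. 3 bandits → the rooftop.  (the basement: 0M 0B; the rooftop: 4M 4B)

9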